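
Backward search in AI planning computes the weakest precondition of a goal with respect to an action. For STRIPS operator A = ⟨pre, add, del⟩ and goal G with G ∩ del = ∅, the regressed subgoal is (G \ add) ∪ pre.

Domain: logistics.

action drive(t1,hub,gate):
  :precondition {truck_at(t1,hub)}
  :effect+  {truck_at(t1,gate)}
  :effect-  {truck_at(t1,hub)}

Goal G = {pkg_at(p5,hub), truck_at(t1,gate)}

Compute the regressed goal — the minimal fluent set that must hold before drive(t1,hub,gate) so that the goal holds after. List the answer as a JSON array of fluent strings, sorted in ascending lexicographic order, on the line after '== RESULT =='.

Regress:
  G ∩ del = {}  (empty — regression defined)
  G \ add = {pkg_at(p5,hub), truck_at(t1,gate)} \ {truck_at(t1,gate)} = {pkg_at(p5,hub)}
  ∪ pre   = {pkg_at(p5,hub)} ∪ {truck_at(t1,hub)}
          = {pkg_at(p5,hub), truck_at(t1,hub)}

== RESULT ==
["pkg_at(p5,hub)", "truck_at(t1,hub)"]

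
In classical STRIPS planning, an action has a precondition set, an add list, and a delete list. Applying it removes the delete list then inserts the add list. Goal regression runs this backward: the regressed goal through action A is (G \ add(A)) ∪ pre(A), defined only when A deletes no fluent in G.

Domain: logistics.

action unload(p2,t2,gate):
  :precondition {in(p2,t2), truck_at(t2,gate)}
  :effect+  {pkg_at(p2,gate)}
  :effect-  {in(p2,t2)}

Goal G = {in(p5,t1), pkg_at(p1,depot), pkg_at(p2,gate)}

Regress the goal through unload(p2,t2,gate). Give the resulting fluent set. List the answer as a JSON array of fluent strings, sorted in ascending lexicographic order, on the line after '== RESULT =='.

Compute (G \ add) ∪ pre:
  G ∩ del = {}  (empty — regression defined)
  G \ add = {in(p5,t1), pkg_at(p1,depot), pkg_at(p2,gate)} \ {pkg_at(p2,gate)} = {in(p5,t1), pkg_at(p1,depot)}
  ∪ pre   = {in(p5,t1), pkg_at(p1,depot)} ∪ {in(p2,t2), truck_at(t2,gate)}
          = {in(p2,t2), in(p5,t1), pkg_at(p1,depot), truck_at(t2,gate)}

== RESULT ==
["in(p2,t2)", "in(p5,t1)", "pkg_at(p1,depot)", "truck_at(t2,gate)"]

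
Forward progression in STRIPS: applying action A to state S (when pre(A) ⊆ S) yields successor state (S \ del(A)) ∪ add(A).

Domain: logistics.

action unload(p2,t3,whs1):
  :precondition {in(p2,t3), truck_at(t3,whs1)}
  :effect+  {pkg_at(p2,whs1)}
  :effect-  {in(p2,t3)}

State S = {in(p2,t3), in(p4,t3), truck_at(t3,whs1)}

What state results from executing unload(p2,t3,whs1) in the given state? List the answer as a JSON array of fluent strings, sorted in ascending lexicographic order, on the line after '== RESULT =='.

Progress:
  pre ⊆ S: {in(p2,t3), truck_at(t3,whs1)} ⊆ S  — applicable
  S \ del = {in(p4,t3), truck_at(t3,whs1)}
  ∪ add   = {in(p4,t3), pkg_at(p2,whs1), truck_at(t3,whs1)}

== RESULT ==
["in(p4,t3)", "pkg_at(p2,whs1)", "truck_at(t3,whs1)"]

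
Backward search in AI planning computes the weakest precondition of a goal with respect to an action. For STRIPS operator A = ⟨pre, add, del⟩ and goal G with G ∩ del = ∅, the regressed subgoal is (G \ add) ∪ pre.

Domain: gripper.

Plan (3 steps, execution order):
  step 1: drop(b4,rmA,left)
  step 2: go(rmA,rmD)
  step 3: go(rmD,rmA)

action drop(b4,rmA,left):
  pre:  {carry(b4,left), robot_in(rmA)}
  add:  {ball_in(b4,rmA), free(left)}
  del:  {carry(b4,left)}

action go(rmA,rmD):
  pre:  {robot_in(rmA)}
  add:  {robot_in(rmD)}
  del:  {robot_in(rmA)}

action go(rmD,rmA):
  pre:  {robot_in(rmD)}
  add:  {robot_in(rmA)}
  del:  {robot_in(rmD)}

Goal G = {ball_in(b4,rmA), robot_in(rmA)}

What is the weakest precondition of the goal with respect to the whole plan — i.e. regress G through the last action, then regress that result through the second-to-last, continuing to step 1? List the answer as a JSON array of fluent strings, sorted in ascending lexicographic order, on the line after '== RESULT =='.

Regress step by step:
  through step 3 (go(rmD,rmA)): drop {robot_in(rmA)}, keep {ball_in(b4,rmA)}, require {robot_in(rmD)}
    → {ball_in(b4,rmA), robot_in(rmD)}
  through step 2 (go(rmA,rmD)): drop {robot_in(rmD)}, keep {ball_in(b4,rmA)}, require {robot_in(rmA)}
    → {ball_in(b4,rmA), robot_in(rmA)}
  through step 1 (drop(b4,rmA,left)): drop {ball_in(b4,rmA)}, keep {robot_in(rmA)}, require {carry(b4,left), robot_in(rmA)}
    → {carry(b4,left), robot_in(rmA)}

== RESULT ==
["carry(b4,left)", "robot_in(rmA)"]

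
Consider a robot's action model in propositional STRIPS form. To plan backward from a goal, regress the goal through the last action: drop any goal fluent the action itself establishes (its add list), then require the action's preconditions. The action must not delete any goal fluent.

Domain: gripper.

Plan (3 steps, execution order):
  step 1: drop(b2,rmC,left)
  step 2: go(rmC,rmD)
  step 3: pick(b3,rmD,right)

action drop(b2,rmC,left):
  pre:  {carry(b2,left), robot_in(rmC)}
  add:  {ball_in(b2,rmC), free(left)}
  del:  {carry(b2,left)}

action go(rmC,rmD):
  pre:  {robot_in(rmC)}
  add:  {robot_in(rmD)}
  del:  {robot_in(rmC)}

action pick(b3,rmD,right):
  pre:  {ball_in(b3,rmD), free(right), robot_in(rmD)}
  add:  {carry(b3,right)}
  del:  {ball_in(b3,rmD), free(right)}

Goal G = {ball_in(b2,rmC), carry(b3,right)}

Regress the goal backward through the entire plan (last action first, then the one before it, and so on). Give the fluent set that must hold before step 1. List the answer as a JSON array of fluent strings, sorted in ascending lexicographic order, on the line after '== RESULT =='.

Work backward from the goal:
  through step 3 (pick(b3,rmD,right)): drop {carry(b3,right)}, keep {ball_in(b2,rmC)}, require {ball_in(b3,rmD), free(right), robot_in(rmD)}
    → {ball_in(b2,rmC), ball_in(b3,rmD), free(right), robot_in(rmD)}
  through step 2 (go(rmC,rmD)): drop {robot_in(rmD)}, keep {ball_in(b2,rmC), ball_in(b3,rmD), free(right)}, require {robot_in(rmC)}
    → {ball_in(b2,rmC), ball_in(b3,rmD), free(right), robot_in(rmC)}
  through step 1 (drop(b2,rmC,left)): drop {ball_in(b2,rmC)}, keep {ball_in(b3,rmD), free(right), robot_in(rmC)}, require {carry(b2,left), robot_in(rmC)}
    → {ball_in(b3,rmD), carry(b2,left), free(right), robot_in(rmC)}

== RESULT ==
["ball_in(b3,rmD)", "carry(b2,left)", "free(right)", "robot_in(rmC)"]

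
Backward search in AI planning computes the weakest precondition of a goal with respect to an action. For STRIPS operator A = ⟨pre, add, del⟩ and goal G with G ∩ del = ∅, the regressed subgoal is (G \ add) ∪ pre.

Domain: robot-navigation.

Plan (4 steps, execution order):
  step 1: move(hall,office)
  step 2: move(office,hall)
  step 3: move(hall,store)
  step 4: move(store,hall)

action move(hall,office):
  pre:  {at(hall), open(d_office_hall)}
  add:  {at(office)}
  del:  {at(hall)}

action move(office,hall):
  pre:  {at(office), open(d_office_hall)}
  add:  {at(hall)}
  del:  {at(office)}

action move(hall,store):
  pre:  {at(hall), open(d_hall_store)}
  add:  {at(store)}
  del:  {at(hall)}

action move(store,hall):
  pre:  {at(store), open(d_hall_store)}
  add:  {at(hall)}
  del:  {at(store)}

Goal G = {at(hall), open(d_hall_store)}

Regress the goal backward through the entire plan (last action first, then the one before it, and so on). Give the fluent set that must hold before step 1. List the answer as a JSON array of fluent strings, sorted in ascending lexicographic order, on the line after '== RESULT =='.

Work backward from the goal:
  through step 4 (move(store,hall)): drop {at(hall)}, keep {open(d_hall_store)}, require {at(store), open(d_hall_store)}
    → {at(store), open(d_hall_store)}
  through step 3 (move(hall,store)): drop {at(store)}, keep {open(d_hall_store)}, require {at(hall), open(d_hall_store)}
    → {at(hall), open(d_hall_store)}
  through step 2 (move(office,hall)): drop {at(hall)}, keep {open(d_hall_store)}, require {at(office), open(d_office_hall)}
    → {at(office), open(d_hall_store), open(d_office_hall)}
  through step 1 (move(hall,office)): drop {at(office)}, keep {open(d_hall_store), open(d_office_hall)}, require {at(hall), open(d_office_hall)}
    → {at(hall), open(d_hall_store), open(d_office_hall)}

== RESULT ==
["at(hall)", "open(d_hall_store)", "open(d_office_hall)"]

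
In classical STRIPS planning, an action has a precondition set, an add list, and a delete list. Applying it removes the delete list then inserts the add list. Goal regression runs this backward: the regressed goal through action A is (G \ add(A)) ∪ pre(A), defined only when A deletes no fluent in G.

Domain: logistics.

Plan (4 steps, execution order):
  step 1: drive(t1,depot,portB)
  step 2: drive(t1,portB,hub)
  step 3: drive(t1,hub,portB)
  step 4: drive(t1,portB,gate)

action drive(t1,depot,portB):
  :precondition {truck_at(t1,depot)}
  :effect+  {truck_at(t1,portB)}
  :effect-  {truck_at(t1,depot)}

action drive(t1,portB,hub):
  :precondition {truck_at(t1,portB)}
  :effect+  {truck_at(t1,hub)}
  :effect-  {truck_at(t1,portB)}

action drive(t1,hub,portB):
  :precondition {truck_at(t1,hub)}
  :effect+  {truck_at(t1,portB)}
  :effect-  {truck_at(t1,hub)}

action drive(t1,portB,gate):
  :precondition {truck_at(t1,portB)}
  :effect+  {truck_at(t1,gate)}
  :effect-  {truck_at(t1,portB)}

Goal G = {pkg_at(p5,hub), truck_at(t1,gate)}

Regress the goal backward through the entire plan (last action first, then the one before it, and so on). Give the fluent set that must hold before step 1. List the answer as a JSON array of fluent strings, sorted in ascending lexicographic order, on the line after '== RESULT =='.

Work backward from the goal:
  through step 4 (drive(t1,portB,gate)): drop {truck_at(t1,gate)}, keep {pkg_at(p5,hub)}, require {truck_at(t1,portB)}
    → {pkg_at(p5,hub), truck_at(t1,portB)}
  through step 3 (drive(t1,hub,portB)): drop {truck_at(t1,portB)}, keep {pkg_at(p5,hub)}, require {truck_at(t1,hub)}
    → {pkg_at(p5,hub), truck_at(t1,hub)}
  through step 2 (drive(t1,portB,hub)): drop {truck_at(t1,hub)}, keep {pkg_at(p5,hub)}, require {truck_at(t1,portB)}
    → {pkg_at(p5,hub), truck_at(t1,portB)}
  through step 1 (drive(t1,depot,portB)): drop {truck_at(t1,portB)}, keep {pkg_at(p5,hub)}, require {truck_at(t1,depot)}
    → {pkg_at(p5,hub), truck_at(t1,depot)}

== RESULT ==
["pkg_at(p5,hub)", "truck_at(t1,depot)"]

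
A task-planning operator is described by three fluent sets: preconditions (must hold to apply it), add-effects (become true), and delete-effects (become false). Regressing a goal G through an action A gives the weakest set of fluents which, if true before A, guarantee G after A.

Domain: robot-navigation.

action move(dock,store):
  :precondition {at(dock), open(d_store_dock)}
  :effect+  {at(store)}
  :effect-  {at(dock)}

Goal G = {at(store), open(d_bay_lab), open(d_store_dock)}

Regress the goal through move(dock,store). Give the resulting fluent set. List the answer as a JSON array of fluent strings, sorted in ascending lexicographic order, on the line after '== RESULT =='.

Compute (G \ add) ∪ pre:
  G ∩ del = {}  (empty — regression defined)
  G \ add = {at(store), open(d_bay_lab), open(d_store_dock)} \ {at(store)} = {open(d_bay_lab), open(d_store_dock)}
  ∪ pre   = {open(d_bay_lab), open(d_store_dock)} ∪ {at(dock), open(d_store_dock)}
          = {at(dock), open(d_bay_lab), open(d_store_dock)}

== RESULT ==
["at(dock)", "open(d_bay_lab)", "open(d_store_dock)"]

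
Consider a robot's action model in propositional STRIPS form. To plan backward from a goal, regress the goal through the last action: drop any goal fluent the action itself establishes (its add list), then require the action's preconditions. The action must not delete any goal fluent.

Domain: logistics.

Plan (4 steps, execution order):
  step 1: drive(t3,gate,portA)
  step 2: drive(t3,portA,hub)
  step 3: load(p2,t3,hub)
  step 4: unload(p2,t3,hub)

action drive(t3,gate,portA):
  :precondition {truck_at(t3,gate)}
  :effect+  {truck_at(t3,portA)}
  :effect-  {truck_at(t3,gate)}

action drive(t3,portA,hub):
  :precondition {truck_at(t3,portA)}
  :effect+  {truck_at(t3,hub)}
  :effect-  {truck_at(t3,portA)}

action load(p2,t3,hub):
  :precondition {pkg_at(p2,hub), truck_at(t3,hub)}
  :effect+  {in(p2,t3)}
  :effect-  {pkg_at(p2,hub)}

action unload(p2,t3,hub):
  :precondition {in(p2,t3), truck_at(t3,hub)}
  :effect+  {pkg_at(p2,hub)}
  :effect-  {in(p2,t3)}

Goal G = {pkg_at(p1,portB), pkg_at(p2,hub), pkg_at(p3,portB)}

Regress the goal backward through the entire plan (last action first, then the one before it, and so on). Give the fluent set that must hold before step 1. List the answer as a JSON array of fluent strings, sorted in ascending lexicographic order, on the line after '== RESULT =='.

Work backward from the goal:
  through step 4 (unload(p2,t3,hub)): drop {pkg_at(p2,hub)}, keep {pkg_at(p1,portB), pkg_at(p3,portB)}, require {in(p2,t3), truck_at(t3,hub)}
    → {in(p2,t3), pkg_at(p1,portB), pkg_at(p3,portB), truck_at(t3,hub)}
  through step 3 (load(p2,t3,hub)): drop {in(p2,t3)}, keep {pkg_at(p1,portB), pkg_at(p3,portB), truck_at(t3,hub)}, require {pkg_at(p2,hub), truck_at(t3,hub)}
    → {pkg_at(p1,portB), pkg_at(p2,hub), pkg_at(p3,portB), truck_at(t3,hub)}
  through step 2 (drive(t3,portA,hub)): drop {truck_at(t3,hub)}, keep {pkg_at(p1,portB), pkg_at(p2,hub), pkg_at(p3,portB)}, require {truck_at(t3,portA)}
    → {pkg_at(p1,portB), pkg_at(p2,hub), pkg_at(p3,portB), truck_at(t3,portA)}
  through step 1 (drive(t3,gate,portA)): drop {truck_at(t3,portA)}, keep {pkg_at(p1,portB), pkg_at(p2,hub), pkg_at(p3,portB)}, require {truck_at(t3,gate)}
    → {pkg_at(p1,portB), pkg_at(p2,hub), pkg_at(p3,portB), truck_at(t3,gate)}

== RESULT ==
["pkg_at(p1,portB)", "pkg_at(p2,hub)", "pkg_at(p3,portB)", "truck_at(t3,gate)"]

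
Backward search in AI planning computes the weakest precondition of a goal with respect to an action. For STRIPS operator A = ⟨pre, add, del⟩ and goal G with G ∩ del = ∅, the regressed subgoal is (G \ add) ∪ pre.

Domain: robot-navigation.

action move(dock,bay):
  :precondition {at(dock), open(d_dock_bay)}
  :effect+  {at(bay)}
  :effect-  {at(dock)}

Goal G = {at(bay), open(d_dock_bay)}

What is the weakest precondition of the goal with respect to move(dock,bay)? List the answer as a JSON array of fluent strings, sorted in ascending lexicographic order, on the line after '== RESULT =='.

Compute (G \ add) ∪ pre:
  G ∩ del = {}  (empty — regression defined)
  G \ add = {at(bay), open(d_dock_bay)} \ {at(bay)} = {open(d_dock_bay)}
  ∪ pre   = {open(d_dock_bay)} ∪ {at(dock), open(d_dock_bay)}
          = {at(dock), open(d_dock_bay)}

== RESULT ==
["at(dock)", "open(d_dock_bay)"]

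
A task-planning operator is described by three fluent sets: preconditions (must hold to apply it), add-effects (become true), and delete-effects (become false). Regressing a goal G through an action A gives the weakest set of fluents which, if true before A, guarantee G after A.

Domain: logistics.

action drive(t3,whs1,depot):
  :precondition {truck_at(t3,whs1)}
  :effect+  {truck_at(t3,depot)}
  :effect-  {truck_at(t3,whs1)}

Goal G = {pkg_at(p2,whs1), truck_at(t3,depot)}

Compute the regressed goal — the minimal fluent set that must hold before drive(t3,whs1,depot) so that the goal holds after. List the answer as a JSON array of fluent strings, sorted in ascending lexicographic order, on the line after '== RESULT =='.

Regress:
  G ∩ del = {}  (empty — regression defined)
  G \ add = {pkg_at(p2,whs1), truck_at(t3,depot)} \ {truck_at(t3,depot)} = {pkg_at(p2,whs1)}
  ∪ pre   = {pkg_at(p2,whs1)} ∪ {truck_at(t3,whs1)}
          = {pkg_at(p2,whs1), truck_at(t3,whs1)}

== RESULT ==
["pkg_at(p2,whs1)", "truck_at(t3,whs1)"]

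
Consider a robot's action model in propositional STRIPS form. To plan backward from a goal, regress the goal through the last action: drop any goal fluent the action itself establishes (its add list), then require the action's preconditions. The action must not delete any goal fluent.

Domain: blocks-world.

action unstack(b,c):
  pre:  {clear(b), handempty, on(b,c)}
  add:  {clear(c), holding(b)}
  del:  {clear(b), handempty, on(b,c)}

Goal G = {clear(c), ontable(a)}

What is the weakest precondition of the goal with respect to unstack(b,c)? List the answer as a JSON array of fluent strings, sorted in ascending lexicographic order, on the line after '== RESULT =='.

Compute (G \ add) ∪ pre:
  G ∩ del = {}  (empty — regression defined)
  G \ add = {clear(c), ontable(a)} \ {clear(c), holding(b)} = {ontable(a)}
  ∪ pre   = {ontable(a)} ∪ {clear(b), handempty, on(b,c)}
          = {clear(b), handempty, on(b,c), ontable(a)}

== RESULT ==
["clear(b)", "handempty", "on(b,c)", "ontable(a)"]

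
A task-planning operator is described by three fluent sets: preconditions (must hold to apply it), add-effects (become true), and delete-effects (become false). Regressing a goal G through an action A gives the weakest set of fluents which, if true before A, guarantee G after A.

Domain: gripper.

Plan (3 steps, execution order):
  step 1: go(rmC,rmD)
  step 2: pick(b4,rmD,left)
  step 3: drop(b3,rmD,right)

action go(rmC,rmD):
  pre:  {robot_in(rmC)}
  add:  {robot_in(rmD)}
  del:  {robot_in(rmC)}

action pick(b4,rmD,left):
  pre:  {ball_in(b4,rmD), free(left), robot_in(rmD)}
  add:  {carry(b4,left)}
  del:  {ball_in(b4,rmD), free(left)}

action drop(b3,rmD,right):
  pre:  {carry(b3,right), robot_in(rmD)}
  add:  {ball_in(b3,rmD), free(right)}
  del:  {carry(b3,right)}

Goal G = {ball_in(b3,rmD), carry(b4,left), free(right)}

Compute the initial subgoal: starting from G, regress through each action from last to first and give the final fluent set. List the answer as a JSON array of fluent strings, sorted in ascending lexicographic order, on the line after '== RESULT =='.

Work backward from the goal:
  through step 3 (drop(b3,rmD,right)): drop {ball_in(b3,rmD), free(right)}, keep {carry(b4,left)}, require {carry(b3,right), robot_in(rmD)}
    → {carry(b3,right), carry(b4,left), robot_in(rmD)}
  through step 2 (pick(b4,rmD,left)): drop {carry(b4,left)}, keep {carry(b3,right), robot_in(rmD)}, require {ball_in(b4,rmD), free(left), robot_in(rmD)}
    → {ball_in(b4,rmD), carry(b3,right), free(left), robot_in(rmD)}
  through step 1 (go(rmC,rmD)): drop {robot_in(rmD)}, keep {ball_in(b4,rmD), carry(b3,right), free(left)}, require {robot_in(rmC)}
    → {ball_in(b4,rmD), carry(b3,right), free(left), robot_in(rmC)}

== RESULT ==
["ball_in(b4,rmD)", "carry(b3,right)", "free(left)", "robot_in(rmC)"]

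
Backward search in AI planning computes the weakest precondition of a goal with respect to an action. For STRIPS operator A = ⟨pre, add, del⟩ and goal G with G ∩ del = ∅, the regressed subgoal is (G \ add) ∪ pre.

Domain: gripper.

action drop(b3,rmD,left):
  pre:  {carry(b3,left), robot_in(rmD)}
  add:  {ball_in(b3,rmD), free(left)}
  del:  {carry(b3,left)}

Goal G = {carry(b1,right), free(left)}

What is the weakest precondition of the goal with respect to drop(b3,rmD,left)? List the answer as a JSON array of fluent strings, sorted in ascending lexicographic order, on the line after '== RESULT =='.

Compute (G \ add) ∪ pre:
  G ∩ del = {}  (empty — regression defined)
  G \ add = {carry(b1,right), free(left)} \ {ball_in(b3,rmD), free(left)} = {carry(b1,right)}
  ∪ pre   = {carry(b1,right)} ∪ {carry(b3,left), robot_in(rmD)}
          = {carry(b1,right), carry(b3,left), robot_in(rmD)}

== RESULT ==
["carry(b1,right)", "carry(b3,left)", "robot_in(rmD)"]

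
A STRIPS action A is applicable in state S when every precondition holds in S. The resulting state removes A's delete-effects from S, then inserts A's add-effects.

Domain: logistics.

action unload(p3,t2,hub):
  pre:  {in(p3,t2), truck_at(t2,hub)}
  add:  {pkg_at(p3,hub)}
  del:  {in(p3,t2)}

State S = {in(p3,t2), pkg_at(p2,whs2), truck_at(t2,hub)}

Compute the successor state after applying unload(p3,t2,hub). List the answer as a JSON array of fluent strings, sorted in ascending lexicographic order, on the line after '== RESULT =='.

Progress:
  pre ⊆ S: {in(p3,t2), truck_at(t2,hub)} ⊆ S  — applicable
  S \ del = {pkg_at(p2,whs2), truck_at(t2,hub)}
  ∪ add   = {pkg_at(p2,whs2), pkg_at(p3,hub), truck_at(t2,hub)}

== RESULT ==
["pkg_at(p2,whs2)", "pkg_at(p3,hub)", "truck_at(t2,hub)"]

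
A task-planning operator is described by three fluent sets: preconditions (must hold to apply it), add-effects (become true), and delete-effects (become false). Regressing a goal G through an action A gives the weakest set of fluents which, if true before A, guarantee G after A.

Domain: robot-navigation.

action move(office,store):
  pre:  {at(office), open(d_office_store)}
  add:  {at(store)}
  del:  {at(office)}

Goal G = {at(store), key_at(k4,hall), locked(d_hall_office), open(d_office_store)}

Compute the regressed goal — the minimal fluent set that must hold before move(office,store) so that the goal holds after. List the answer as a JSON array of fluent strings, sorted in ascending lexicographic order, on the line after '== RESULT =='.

Compute (G \ add) ∪ pre:
  G ∩ del = {}  (empty — regression defined)
  G \ add = {at(store), key_at(k4,hall), locked(d_hall_office), open(d_office_store)} \ {at(store)} = {key_at(k4,hall), locked(d_hall_office), open(d_office_store)}
  ∪ pre   = {key_at(k4,hall), locked(d_hall_office), open(d_office_store)} ∪ {at(office), open(d_office_store)}
          = {at(office), key_at(k4,hall), locked(d_hall_office), open(d_office_store)}

== RESULT ==
["at(office)", "key_at(k4,hall)", "locked(d_hall_office)", "open(d_office_store)"]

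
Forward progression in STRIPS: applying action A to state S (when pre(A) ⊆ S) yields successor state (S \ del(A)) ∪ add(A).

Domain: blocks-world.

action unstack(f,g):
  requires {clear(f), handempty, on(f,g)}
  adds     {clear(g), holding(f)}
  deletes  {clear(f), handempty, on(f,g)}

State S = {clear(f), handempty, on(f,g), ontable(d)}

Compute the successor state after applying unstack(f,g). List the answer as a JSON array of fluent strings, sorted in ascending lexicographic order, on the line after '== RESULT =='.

Compute (S \ del) ∪ add:
  pre ⊆ S: {clear(f), handempty, on(f,g)} ⊆ S  — applicable
  S \ del = {ontable(d)}
  ∪ add   = {clear(g), holding(f), ontable(d)}

== RESULT ==
["clear(g)", "holding(f)", "ontable(d)"]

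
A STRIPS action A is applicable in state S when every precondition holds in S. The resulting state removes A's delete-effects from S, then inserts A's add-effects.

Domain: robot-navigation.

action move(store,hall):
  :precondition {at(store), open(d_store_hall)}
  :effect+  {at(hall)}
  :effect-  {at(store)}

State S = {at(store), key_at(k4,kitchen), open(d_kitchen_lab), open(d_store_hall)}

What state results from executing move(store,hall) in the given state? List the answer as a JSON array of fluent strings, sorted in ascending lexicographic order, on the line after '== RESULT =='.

Compute (S \ del) ∪ add:
  pre ⊆ S: {at(store), open(d_store_hall)} ⊆ S  — applicable
  S \ del = {key_at(k4,kitchen), open(d_kitchen_lab), open(d_store_hall)}
  ∪ add   = {at(hall), key_at(k4,kitchen), open(d_kitchen_lab), open(d_store_hall)}

== RESULT ==
["at(hall)", "key_at(k4,kitchen)", "open(d_kitchen_lab)", "open(d_store_hall)"]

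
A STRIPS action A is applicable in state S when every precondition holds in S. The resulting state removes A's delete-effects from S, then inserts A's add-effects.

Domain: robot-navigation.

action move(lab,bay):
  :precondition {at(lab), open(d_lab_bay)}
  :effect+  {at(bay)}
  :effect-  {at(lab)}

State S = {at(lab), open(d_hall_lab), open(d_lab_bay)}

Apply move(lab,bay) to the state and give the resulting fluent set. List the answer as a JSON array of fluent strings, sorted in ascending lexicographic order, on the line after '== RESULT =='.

Progress:
  pre ⊆ S: {at(lab), open(d_lab_bay)} ⊆ S  — applicable
  S \ del = {open(d_hall_lab), open(d_lab_bay)}
  ∪ add   = {at(bay), open(d_hall_lab), open(d_lab_bay)}

== RESULT ==
["at(bay)", "open(d_hall_lab)", "open(d_lab_bay)"]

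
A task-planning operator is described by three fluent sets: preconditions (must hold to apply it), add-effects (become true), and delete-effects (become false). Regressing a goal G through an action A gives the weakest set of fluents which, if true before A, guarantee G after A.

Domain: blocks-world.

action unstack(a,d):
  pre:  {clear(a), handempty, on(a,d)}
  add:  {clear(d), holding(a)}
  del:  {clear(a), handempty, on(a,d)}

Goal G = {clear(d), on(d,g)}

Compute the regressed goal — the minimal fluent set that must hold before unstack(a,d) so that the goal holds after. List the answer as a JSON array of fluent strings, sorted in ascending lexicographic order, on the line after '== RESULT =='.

Compute (G \ add) ∪ pre:
  G ∩ del = {}  (empty — regression defined)
  G \ add = {clear(d), on(d,g)} \ {clear(d), holding(a)} = {on(d,g)}
  ∪ pre   = {on(d,g)} ∪ {clear(a), handempty, on(a,d)}
          = {clear(a), handempty, on(a,d), on(d,g)}

== RESULT ==
["clear(a)", "handempty", "on(a,d)", "on(d,g)"]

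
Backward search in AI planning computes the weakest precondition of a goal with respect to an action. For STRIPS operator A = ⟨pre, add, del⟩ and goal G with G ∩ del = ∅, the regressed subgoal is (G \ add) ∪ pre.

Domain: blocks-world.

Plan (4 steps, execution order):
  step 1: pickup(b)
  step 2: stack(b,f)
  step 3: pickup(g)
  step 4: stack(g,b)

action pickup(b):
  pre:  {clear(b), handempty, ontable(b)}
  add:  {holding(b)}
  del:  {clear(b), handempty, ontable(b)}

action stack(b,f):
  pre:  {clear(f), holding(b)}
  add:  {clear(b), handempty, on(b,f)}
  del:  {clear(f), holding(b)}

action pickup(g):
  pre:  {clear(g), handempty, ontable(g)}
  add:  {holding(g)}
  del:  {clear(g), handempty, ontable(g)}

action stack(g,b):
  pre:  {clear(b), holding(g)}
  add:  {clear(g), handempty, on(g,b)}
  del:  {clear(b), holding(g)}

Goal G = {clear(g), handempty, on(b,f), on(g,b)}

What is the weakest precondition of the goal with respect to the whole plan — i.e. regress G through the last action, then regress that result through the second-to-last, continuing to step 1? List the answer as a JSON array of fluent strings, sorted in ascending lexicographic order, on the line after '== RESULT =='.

Regress step by step:
  through step 4 (stack(g,b)): drop {clear(g), handempty, on(g,b)}, keep {on(b,f)}, require {clear(b), holding(g)}
    → {clear(b), holding(g), on(b,f)}
  through step 3 (pickup(g)): drop {holding(g)}, keep {clear(b), on(b,f)}, require {clear(g), handempty, ontable(g)}
    → {clear(b), clear(g), handempty, on(b,f), ontable(g)}
  through step 2 (stack(b,f)): drop {clear(b), handempty, on(b,f)}, keep {clear(g), ontable(g)}, require {clear(f), holding(b)}
    → {clear(f), clear(g), holding(b), ontable(g)}
  through step 1 (pickup(b)): drop {holding(b)}, keep {clear(f), clear(g), ontable(g)}, require {clear(b), handempty, ontable(b)}
    → {clear(b), clear(f), clear(g), handempty, ontable(b), ontable(g)}

== RESULT ==
["clear(b)", "clear(f)", "clear(g)", "handempty", "ontable(b)", "ontable(g)"]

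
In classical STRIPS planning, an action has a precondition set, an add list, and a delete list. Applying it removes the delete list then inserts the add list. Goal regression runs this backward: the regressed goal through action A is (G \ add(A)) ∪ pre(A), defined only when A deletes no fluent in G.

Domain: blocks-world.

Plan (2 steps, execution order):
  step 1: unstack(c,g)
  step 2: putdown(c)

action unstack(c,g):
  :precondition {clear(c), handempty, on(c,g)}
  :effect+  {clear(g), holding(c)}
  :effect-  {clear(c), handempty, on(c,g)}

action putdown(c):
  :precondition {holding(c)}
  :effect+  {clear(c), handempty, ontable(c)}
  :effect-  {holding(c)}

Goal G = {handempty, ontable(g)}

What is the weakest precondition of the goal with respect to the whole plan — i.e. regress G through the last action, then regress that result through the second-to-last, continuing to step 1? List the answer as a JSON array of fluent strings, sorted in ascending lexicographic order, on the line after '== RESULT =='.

Regress step by step:
  through step 2 (putdown(c)): drop {handempty}, keep {ontable(g)}, require {holding(c)}
    → {holding(c), ontable(g)}
  through step 1 (unstack(c,g)): drop {holding(c)}, keep {ontable(g)}, require {clear(c), handempty, on(c,g)}
    → {clear(c), handempty, on(c,g), ontable(g)}

== RESULT ==
["clear(c)", "handempty", "on(c,g)", "ontable(g)"]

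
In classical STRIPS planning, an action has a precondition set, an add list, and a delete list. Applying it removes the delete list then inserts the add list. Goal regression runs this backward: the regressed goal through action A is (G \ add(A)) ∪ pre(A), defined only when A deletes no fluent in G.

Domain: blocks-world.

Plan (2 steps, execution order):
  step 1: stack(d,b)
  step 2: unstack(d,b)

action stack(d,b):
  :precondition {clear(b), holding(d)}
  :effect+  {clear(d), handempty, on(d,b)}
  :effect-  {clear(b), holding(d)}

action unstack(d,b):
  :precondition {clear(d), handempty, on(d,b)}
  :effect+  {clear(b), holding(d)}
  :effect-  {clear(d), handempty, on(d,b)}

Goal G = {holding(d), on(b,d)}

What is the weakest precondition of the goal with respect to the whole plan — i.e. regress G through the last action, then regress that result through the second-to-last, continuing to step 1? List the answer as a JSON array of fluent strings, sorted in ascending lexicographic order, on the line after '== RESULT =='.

Work backward from the goal:
  through step 2 (unstack(d,b)): drop {holding(d)}, keep {on(b,d)}, require {clear(d), handempty, on(d,b)}
    → {clear(d), handempty, on(b,d), on(d,b)}
  through step 1 (stack(d,b)): drop {clear(d), handempty, on(d,b)}, keep {on(b,d)}, require {clear(b), holding(d)}
    → {clear(b), holding(d), on(b,d)}

== RESULT ==
["clear(b)", "holding(d)", "on(b,d)"]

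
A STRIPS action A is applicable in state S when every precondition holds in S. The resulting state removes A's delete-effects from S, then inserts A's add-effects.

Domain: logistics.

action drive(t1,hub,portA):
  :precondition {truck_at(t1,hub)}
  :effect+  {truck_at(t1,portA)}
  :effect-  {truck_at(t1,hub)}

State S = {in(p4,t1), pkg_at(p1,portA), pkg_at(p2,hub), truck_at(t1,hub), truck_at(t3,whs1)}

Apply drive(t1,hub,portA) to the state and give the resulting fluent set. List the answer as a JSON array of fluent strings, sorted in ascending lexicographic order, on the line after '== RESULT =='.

Compute (S \ del) ∪ add:
  pre ⊆ S: {truck_at(t1,hub)} ⊆ S  — applicable
  S \ del = {in(p4,t1), pkg_at(p1,portA), pkg_at(p2,hub), truck_at(t3,whs1)}
  ∪ add   = {in(p4,t1), pkg_at(p1,portA), pkg_at(p2,hub), truck_at(t1,portA), truck_at(t3,whs1)}

== RESULT ==
["in(p4,t1)", "pkg_at(p1,portA)", "pkg_at(p2,hub)", "truck_at(t1,portA)", "truck_at(t3,whs1)"]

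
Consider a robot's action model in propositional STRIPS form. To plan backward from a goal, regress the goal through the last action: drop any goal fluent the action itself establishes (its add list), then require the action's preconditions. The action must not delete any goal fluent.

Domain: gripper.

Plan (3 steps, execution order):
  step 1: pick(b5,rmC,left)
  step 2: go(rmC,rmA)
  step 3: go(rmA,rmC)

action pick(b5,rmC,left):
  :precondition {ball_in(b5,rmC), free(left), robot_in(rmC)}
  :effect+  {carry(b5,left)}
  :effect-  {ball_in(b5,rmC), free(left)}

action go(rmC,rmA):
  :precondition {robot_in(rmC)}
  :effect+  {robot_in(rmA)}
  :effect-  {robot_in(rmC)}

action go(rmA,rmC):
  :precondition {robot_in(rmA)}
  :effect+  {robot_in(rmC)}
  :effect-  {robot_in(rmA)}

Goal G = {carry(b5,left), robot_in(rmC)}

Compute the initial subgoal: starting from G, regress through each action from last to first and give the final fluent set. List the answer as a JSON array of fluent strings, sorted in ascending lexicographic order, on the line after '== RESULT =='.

Work backward from the goal:
  through step 3 (go(rmA,rmC)): drop {robot_in(rmC)}, keep {carry(b5,left)}, require {robot_in(rmA)}
    → {carry(b5,left), robot_in(rmA)}
  through step 2 (go(rmC,rmA)): drop {robot_in(rmA)}, keep {carry(b5,left)}, require {robot_in(rmC)}
    → {carry(b5,left), robot_in(rmC)}
  through step 1 (pick(b5,rmC,left)): drop {carry(b5,left)}, keep {robot_in(rmC)}, require {ball_in(b5,rmC), free(left), robot_in(rmC)}
    → {ball_in(b5,rmC), free(left), robot_in(rmC)}

== RESULT ==
["ball_in(b5,rmC)", "free(left)", "robot_in(rmC)"]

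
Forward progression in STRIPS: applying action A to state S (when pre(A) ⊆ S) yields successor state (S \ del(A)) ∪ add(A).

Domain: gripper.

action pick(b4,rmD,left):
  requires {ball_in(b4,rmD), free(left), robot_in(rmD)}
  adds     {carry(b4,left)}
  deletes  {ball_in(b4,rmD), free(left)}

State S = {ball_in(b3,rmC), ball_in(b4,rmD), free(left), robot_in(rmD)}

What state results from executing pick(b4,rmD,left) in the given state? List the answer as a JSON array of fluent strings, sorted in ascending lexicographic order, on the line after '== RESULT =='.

Compute (S \ del) ∪ add:
  pre ⊆ S: {ball_in(b4,rmD), free(left), robot_in(rmD)} ⊆ S  — applicable
  S \ del = {ball_in(b3,rmC), robot_in(rmD)}
  ∪ add   = {ball_in(b3,rmC), carry(b4,left), robot_in(rmD)}

== RESULT ==
["ball_in(b3,rmC)", "carry(b4,left)", "robot_in(rmD)"]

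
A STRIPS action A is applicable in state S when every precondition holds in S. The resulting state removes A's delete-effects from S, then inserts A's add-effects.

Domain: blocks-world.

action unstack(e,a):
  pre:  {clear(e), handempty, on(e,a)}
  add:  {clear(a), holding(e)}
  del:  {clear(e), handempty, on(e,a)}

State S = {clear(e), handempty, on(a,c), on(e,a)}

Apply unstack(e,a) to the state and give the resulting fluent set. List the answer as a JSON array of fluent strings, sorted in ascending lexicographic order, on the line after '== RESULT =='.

Compute (S \ del) ∪ add:
  pre ⊆ S: {clear(e), handempty, on(e,a)} ⊆ S  — applicable
  S \ del = {on(a,c)}
  ∪ add   = {clear(a), holding(e), on(a,c)}

== RESULT ==
["clear(a)", "holding(e)", "on(a,c)"]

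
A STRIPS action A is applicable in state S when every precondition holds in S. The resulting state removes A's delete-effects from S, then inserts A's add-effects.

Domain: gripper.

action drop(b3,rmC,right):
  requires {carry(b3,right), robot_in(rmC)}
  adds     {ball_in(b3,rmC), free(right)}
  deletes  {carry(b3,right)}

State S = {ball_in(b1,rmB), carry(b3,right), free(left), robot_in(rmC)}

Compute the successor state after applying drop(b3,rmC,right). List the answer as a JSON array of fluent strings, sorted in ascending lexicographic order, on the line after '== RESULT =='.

Progress:
  pre ⊆ S: {carry(b3,right), robot_in(rmC)} ⊆ S  — applicable
  S \ del = {ball_in(b1,rmB), free(left), robot_in(rmC)}
  ∪ add   = {ball_in(b1,rmB), ball_in(b3,rmC), free(left), free(right), robot_in(rmC)}

== RESULT ==
["ball_in(b1,rmB)", "ball_in(b3,rmC)", "free(left)", "free(right)", "robot_in(rmC)"]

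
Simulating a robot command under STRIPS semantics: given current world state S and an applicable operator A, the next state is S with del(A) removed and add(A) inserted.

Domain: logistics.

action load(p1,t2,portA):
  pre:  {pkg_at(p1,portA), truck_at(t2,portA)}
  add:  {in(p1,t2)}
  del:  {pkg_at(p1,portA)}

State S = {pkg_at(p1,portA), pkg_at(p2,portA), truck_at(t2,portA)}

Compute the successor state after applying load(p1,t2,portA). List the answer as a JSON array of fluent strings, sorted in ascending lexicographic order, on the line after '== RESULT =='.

Progress:
  pre ⊆ S: {pkg_at(p1,portA), truck_at(t2,portA)} ⊆ S  — applicable
  S \ del = {pkg_at(p2,portA), truck_at(t2,portA)}
  ∪ add   = {in(p1,t2), pkg_at(p2,portA), truck_at(t2,portA)}

== RESULT ==
["in(p1,t2)", "pkg_at(p2,portA)", "truck_at(t2,portA)"]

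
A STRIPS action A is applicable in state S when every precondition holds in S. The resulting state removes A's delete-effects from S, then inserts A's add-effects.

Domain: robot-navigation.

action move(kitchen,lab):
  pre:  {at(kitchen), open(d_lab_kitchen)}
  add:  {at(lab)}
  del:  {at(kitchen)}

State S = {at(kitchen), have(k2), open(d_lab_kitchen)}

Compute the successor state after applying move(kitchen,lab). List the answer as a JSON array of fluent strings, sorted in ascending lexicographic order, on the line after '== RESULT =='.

Progress:
  pre ⊆ S: {at(kitchen), open(d_lab_kitchen)} ⊆ S  — applicable
  S \ del = {have(k2), open(d_lab_kitchen)}
  ∪ add   = {at(lab), have(k2), open(d_lab_kitchen)}

== RESULT ==
["at(lab)", "have(k2)", "open(d_lab_kitchen)"]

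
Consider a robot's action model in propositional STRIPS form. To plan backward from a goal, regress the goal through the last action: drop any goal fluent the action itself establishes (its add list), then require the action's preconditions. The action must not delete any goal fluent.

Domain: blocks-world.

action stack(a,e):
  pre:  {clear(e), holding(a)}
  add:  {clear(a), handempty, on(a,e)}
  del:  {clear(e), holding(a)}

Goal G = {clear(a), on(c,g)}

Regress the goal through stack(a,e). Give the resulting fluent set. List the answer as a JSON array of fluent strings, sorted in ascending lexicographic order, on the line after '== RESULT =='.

Compute (G \ add) ∪ pre:
  G ∩ del = {}  (empty — regression defined)
  G \ add = {clear(a), on(c,g)} \ {clear(a), handempty, on(a,e)} = {on(c,g)}
  ∪ pre   = {on(c,g)} ∪ {clear(e), holding(a)}
          = {clear(e), holding(a), on(c,g)}

== RESULT ==
["clear(e)", "holding(a)", "on(c,g)"]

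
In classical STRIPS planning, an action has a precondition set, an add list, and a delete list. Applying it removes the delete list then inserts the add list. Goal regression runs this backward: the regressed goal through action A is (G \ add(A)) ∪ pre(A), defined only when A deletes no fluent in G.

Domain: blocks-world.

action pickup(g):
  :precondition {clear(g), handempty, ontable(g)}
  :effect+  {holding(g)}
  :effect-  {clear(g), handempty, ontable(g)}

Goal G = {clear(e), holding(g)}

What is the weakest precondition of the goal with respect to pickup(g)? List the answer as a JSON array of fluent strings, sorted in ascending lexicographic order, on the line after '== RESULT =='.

Compute (G \ add) ∪ pre:
  G ∩ del = {}  (empty — regression defined)
  G \ add = {clear(e), holding(g)} \ {holding(g)} = {clear(e)}
  ∪ pre   = {clear(e)} ∪ {clear(g), handempty, ontable(g)}
          = {clear(e), clear(g), handempty, ontable(g)}

== RESULT ==
["clear(e)", "clear(g)", "handempty", "ontable(g)"]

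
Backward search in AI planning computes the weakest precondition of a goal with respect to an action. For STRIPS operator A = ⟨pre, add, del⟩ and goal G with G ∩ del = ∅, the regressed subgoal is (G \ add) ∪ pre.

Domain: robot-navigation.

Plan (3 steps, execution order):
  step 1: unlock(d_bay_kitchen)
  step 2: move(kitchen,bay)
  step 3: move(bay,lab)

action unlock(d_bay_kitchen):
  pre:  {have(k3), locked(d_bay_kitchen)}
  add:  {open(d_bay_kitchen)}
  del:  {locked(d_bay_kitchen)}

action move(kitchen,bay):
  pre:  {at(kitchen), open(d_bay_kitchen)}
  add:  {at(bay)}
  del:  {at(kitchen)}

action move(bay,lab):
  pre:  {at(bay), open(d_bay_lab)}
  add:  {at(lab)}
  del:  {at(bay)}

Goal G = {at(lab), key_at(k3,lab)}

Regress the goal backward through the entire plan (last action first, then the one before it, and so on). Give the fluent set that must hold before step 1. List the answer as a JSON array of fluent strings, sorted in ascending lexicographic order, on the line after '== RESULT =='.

Regress step by step:
  through step 3 (move(bay,lab)): drop {at(lab)}, keep {key_at(k3,lab)}, require {at(bay), open(d_bay_lab)}
    → {at(bay), key_at(k3,lab), open(d_bay_lab)}
  through step 2 (move(kitchen,bay)): drop {at(bay)}, keep {key_at(k3,lab), open(d_bay_lab)}, require {at(kitchen), open(d_bay_kitchen)}
    → {at(kitchen), key_at(k3,lab), open(d_bay_kitchen), open(d_bay_lab)}
  through step 1 (unlock(d_bay_kitchen)): drop {open(d_bay_kitchen)}, keep {at(kitchen), key_at(k3,lab), open(d_bay_lab)}, require {have(k3), locked(d_bay_kitchen)}
    → {at(kitchen), have(k3), key_at(k3,lab), locked(d_bay_kitchen), open(d_bay_lab)}

== RESULT ==
["at(kitchen)", "have(k3)", "key_at(k3,lab)", "locked(d_bay_kitchen)", "open(d_bay_lab)"]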